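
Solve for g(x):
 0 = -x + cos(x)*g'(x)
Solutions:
 g(x) = C1 + Integral(x/cos(x), x)


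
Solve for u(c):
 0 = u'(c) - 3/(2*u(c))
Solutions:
 u(c) = -sqrt(C1 + 3*c)
 u(c) = sqrt(C1 + 3*c)


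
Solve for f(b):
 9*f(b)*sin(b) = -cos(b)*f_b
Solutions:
 f(b) = C1*cos(b)^9


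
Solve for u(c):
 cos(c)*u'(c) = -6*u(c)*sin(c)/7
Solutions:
 u(c) = C1*cos(c)^(6/7)


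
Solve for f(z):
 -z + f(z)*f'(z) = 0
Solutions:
 f(z) = -sqrt(C1 + z^2)
 f(z) = sqrt(C1 + z^2)


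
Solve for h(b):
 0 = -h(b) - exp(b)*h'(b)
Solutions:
 h(b) = C1*exp(exp(-b))


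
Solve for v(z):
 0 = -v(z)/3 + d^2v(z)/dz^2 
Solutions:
 v(z) = C1*exp(-sqrt(3)*z/3) + C2*exp(sqrt(3)*z/3)


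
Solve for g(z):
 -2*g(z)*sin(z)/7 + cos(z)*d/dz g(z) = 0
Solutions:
 g(z) = C1/cos(z)^(2/7)


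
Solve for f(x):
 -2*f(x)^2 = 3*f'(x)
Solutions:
 f(x) = 3/(C1 + 2*x)


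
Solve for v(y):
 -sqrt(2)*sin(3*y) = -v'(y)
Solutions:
 v(y) = C1 - sqrt(2)*cos(3*y)/3


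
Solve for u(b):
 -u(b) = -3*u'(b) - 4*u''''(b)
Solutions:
 u(b) = C1*exp(b*(-8/(1 + 3*sqrt(57))^(1/3) + (1 + 3*sqrt(57))^(1/3) + 4)/12)*sin(sqrt(3)*b*(8/(1 + 3*sqrt(57))^(1/3) + (1 + 3*sqrt(57))^(1/3))/12) + C2*exp(b*(-8/(1 + 3*sqrt(57))^(1/3) + (1 + 3*sqrt(57))^(1/3) + 4)/12)*cos(sqrt(3)*b*(8/(1 + 3*sqrt(57))^(1/3) + (1 + 3*sqrt(57))^(1/3))/12) + C3*exp(-b) + C4*exp(b*(-(1 + 3*sqrt(57))^(1/3) + 2 + 8/(1 + 3*sqrt(57))^(1/3))/6)


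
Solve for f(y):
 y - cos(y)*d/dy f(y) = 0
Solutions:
 f(y) = C1 + Integral(y/cos(y), y)


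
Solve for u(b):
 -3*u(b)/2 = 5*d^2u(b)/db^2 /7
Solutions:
 u(b) = C1*sin(sqrt(210)*b/10) + C2*cos(sqrt(210)*b/10)


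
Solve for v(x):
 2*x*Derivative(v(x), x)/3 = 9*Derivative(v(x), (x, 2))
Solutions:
 v(x) = C1 + C2*erfi(sqrt(3)*x/9)


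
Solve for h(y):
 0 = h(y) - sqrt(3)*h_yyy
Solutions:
 h(y) = C3*exp(3^(5/6)*y/3) + (C1*sin(3^(1/3)*y/2) + C2*cos(3^(1/3)*y/2))*exp(-3^(5/6)*y/6)


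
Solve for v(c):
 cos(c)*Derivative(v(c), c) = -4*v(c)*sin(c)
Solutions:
 v(c) = C1*cos(c)^4


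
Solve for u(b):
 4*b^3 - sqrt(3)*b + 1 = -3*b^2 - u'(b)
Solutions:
 u(b) = C1 - b^4 - b^3 + sqrt(3)*b^2/2 - b


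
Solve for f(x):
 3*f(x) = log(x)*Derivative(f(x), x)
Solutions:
 f(x) = C1*exp(3*li(x))


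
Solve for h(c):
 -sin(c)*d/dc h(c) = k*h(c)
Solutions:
 h(c) = C1*exp(k*(-log(cos(c) - 1) + log(cos(c) + 1))/2)


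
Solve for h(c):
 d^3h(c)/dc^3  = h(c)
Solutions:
 h(c) = C3*exp(c) + (C1*sin(sqrt(3)*c/2) + C2*cos(sqrt(3)*c/2))*exp(-c/2)


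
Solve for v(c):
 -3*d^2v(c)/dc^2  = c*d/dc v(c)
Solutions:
 v(c) = C1 + C2*erf(sqrt(6)*c/6)


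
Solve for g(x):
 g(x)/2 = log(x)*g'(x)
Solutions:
 g(x) = C1*exp(li(x)/2)


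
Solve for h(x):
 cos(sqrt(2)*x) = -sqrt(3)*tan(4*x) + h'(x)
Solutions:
 h(x) = C1 - sqrt(3)*log(cos(4*x))/4 + sqrt(2)*sin(sqrt(2)*x)/2


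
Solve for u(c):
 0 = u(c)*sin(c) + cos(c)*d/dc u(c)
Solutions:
 u(c) = C1*cos(c)


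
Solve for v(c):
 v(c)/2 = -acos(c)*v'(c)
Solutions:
 v(c) = C1*exp(-Integral(1/acos(c), c)/2)


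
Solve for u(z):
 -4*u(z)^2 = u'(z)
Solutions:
 u(z) = 1/(C1 + 4*z)


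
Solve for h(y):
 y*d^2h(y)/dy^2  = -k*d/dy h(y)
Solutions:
 h(y) = C1 + y^(1 - re(k))*(C2*sin(log(y)*Abs(im(k))) + C3*cos(log(y)*im(k)))


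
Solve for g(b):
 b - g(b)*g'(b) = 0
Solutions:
 g(b) = -sqrt(C1 + b^2)
 g(b) = sqrt(C1 + b^2)


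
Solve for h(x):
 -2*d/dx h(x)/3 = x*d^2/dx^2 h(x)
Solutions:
 h(x) = C1 + C2*x^(1/3)


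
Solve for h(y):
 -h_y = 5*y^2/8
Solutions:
 h(y) = C1 - 5*y^3/24


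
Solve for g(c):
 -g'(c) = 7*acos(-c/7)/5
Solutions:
 g(c) = C1 - 7*c*acos(-c/7)/5 - 7*sqrt(49 - c^2)/5


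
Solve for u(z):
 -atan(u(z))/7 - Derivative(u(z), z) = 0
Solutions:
 Integral(1/atan(_y), (_y, u(z))) = C1 - z/7


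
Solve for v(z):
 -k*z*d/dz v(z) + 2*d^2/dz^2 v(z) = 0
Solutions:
 v(z) = Piecewise((-sqrt(pi)*C1*erf(z*sqrt(-k)/2)/sqrt(-k) - C2, (k > 0) | (k < 0)), (-C1*z - C2, True))


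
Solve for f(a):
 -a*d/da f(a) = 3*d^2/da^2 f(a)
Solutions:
 f(a) = C1 + C2*erf(sqrt(6)*a/6)


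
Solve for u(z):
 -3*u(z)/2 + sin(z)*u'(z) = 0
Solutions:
 u(z) = C1*(cos(z) - 1)^(3/4)/(cos(z) + 1)^(3/4)


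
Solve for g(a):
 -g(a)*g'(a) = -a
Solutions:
 g(a) = -sqrt(C1 + a^2)
 g(a) = sqrt(C1 + a^2)


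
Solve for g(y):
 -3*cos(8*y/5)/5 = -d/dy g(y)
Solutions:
 g(y) = C1 + 3*sin(8*y/5)/8


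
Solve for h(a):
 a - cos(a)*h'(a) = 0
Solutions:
 h(a) = C1 + Integral(a/cos(a), a)


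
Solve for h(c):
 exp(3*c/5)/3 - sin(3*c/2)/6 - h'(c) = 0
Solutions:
 h(c) = C1 + 5*exp(3*c/5)/9 + cos(3*c/2)/9


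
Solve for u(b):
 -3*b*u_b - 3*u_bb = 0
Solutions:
 u(b) = C1 + C2*erf(sqrt(2)*b/2)


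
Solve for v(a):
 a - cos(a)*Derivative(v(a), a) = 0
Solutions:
 v(a) = C1 + Integral(a/cos(a), a)


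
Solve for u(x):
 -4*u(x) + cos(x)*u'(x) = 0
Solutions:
 u(x) = C1*(sin(x)^2 + 2*sin(x) + 1)/(sin(x)^2 - 2*sin(x) + 1)


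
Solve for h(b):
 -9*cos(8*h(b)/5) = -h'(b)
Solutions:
 -9*b - 5*log(sin(8*h(b)/5) - 1)/16 + 5*log(sin(8*h(b)/5) + 1)/16 = C1


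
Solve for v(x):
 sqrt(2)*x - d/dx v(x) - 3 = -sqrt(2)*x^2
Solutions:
 v(x) = C1 + sqrt(2)*x^3/3 + sqrt(2)*x^2/2 - 3*x


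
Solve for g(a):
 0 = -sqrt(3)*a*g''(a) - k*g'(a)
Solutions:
 g(a) = C1 + a^(-sqrt(3)*re(k)/3 + 1)*(C2*sin(sqrt(3)*log(a)*Abs(im(k))/3) + C3*cos(sqrt(3)*log(a)*im(k)/3))


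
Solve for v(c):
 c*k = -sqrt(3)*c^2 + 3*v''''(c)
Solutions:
 v(c) = C1 + C2*c + C3*c^2 + C4*c^3 + sqrt(3)*c^6/1080 + c^5*k/360


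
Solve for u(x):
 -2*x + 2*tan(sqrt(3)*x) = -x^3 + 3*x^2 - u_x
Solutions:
 u(x) = C1 - x^4/4 + x^3 + x^2 + 2*sqrt(3)*log(cos(sqrt(3)*x))/3


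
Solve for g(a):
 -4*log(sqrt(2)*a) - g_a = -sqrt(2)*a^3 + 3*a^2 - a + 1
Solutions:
 g(a) = C1 + sqrt(2)*a^4/4 - a^3 + a^2/2 - 4*a*log(a) - a*log(4) + 3*a


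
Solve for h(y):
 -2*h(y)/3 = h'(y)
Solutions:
 h(y) = C1*exp(-2*y/3)


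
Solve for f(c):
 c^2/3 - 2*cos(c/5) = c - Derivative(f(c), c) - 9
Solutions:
 f(c) = C1 - c^3/9 + c^2/2 - 9*c + 10*sin(c/5)


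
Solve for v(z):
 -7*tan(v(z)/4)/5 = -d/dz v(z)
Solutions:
 v(z) = -4*asin(C1*exp(7*z/20)) + 4*pi
 v(z) = 4*asin(C1*exp(7*z/20))


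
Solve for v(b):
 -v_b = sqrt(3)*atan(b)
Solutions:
 v(b) = C1 - sqrt(3)*(b*atan(b) - log(b^2 + 1)/2)


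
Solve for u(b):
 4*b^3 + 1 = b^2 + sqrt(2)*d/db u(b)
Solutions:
 u(b) = C1 + sqrt(2)*b^4/2 - sqrt(2)*b^3/6 + sqrt(2)*b/2


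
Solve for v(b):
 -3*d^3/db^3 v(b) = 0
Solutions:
 v(b) = C1 + C2*b + C3*b^2


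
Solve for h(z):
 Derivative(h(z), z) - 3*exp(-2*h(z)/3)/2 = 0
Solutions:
 h(z) = 3*log(-sqrt(C1 + 3*z)) - 3*log(3)/2
 h(z) = 3*log(C1 + 3*z)/2 - 3*log(3)/2


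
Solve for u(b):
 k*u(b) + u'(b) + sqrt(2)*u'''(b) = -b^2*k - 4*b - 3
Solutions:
 u(b) = C1*exp(b*(-6^(1/3)*(9*sqrt(2)*k + 2*sqrt(3)*sqrt(27*k^2/2 + sqrt(2)))^(1/3) + 2*2^(1/6)*3^(2/3)/(9*sqrt(2)*k + 2*sqrt(3)*sqrt(27*k^2/2 + sqrt(2)))^(1/3))/6) + C2*exp(b*(6^(1/3)*(9*sqrt(2)*k + 2*sqrt(3)*sqrt(27*k^2/2 + sqrt(2)))^(1/3)/12 - 2^(1/3)*3^(5/6)*I*(9*sqrt(2)*k + 2*sqrt(3)*sqrt(27*k^2/2 + sqrt(2)))^(1/3)/12 + 2*sqrt(2)/((-6^(1/3) + 2^(1/3)*3^(5/6)*I)*(9*sqrt(2)*k + 2*sqrt(3)*sqrt(27*k^2/2 + sqrt(2)))^(1/3)))) + C3*exp(b*(6^(1/3)*(9*sqrt(2)*k + 2*sqrt(3)*sqrt(27*k^2/2 + sqrt(2)))^(1/3)/12 + 2^(1/3)*3^(5/6)*I*(9*sqrt(2)*k + 2*sqrt(3)*sqrt(27*k^2/2 + sqrt(2)))^(1/3)/12 - 2*sqrt(2)/((6^(1/3) + 2^(1/3)*3^(5/6)*I)*(9*sqrt(2)*k + 2*sqrt(3)*sqrt(27*k^2/2 + sqrt(2)))^(1/3)))) - b^2 - 2*b/k - 3/k + 2/k^2


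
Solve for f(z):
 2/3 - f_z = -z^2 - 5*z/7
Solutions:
 f(z) = C1 + z^3/3 + 5*z^2/14 + 2*z/3


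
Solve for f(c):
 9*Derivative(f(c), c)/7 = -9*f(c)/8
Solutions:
 f(c) = C1*exp(-7*c/8)


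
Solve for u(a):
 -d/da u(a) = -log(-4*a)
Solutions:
 u(a) = C1 + a*log(-a) + a*(-1 + 2*log(2))


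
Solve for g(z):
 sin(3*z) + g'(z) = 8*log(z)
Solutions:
 g(z) = C1 + 8*z*log(z) - 8*z + cos(3*z)/3


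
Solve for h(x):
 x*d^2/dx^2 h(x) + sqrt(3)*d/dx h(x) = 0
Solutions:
 h(x) = C1 + C2*x^(1 - sqrt(3))


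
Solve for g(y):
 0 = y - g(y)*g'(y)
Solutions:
 g(y) = -sqrt(C1 + y^2)
 g(y) = sqrt(C1 + y^2)


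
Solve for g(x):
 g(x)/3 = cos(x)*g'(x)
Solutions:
 g(x) = C1*(sin(x) + 1)^(1/6)/(sin(x) - 1)^(1/6)


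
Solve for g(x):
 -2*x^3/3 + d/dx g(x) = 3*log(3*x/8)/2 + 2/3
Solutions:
 g(x) = C1 + x^4/6 + 3*x*log(x)/2 - 9*x*log(2)/2 - 5*x/6 + 3*x*log(3)/2


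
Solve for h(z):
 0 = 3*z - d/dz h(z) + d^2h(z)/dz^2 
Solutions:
 h(z) = C1 + C2*exp(z) + 3*z^2/2 + 3*z


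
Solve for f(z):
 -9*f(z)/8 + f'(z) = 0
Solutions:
 f(z) = C1*exp(9*z/8)


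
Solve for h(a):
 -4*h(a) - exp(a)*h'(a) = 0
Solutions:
 h(a) = C1*exp(4*exp(-a))


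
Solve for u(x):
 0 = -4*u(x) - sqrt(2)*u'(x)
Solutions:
 u(x) = C1*exp(-2*sqrt(2)*x)


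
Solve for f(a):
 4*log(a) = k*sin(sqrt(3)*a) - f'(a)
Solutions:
 f(a) = C1 - 4*a*log(a) + 4*a - sqrt(3)*k*cos(sqrt(3)*a)/3


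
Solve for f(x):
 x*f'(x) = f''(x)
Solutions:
 f(x) = C1 + C2*erfi(sqrt(2)*x/2)


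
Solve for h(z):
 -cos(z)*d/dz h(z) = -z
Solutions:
 h(z) = C1 + Integral(z/cos(z), z)


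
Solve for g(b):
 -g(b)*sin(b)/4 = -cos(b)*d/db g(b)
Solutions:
 g(b) = C1/cos(b)^(1/4)


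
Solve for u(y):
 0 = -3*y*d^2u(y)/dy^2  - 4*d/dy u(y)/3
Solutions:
 u(y) = C1 + C2*y^(5/9)


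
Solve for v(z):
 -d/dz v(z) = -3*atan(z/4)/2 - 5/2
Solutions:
 v(z) = C1 + 3*z*atan(z/4)/2 + 5*z/2 - 3*log(z^2 + 16)


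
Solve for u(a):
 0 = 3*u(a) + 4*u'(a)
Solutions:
 u(a) = C1*exp(-3*a/4)


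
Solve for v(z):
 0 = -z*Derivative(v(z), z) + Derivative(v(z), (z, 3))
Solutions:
 v(z) = C1 + Integral(C2*airyai(z) + C3*airybi(z), z)


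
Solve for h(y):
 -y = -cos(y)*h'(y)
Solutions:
 h(y) = C1 + Integral(y/cos(y), y)


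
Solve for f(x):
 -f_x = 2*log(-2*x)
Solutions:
 f(x) = C1 - 2*x*log(-x) + 2*x*(1 - log(2))


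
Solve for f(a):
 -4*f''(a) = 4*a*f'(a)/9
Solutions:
 f(a) = C1 + C2*erf(sqrt(2)*a/6)


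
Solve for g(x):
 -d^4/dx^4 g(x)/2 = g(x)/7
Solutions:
 g(x) = (C1*sin(14^(3/4)*x/14) + C2*cos(14^(3/4)*x/14))*exp(-14^(3/4)*x/14) + (C3*sin(14^(3/4)*x/14) + C4*cos(14^(3/4)*x/14))*exp(14^(3/4)*x/14)


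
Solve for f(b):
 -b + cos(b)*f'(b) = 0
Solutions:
 f(b) = C1 + Integral(b/cos(b), b)


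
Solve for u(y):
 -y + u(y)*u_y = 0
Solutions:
 u(y) = -sqrt(C1 + y^2)
 u(y) = sqrt(C1 + y^2)


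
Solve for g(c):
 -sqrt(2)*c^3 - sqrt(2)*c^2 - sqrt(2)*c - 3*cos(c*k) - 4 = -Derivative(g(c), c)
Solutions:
 g(c) = C1 + sqrt(2)*c^4/4 + sqrt(2)*c^3/3 + sqrt(2)*c^2/2 + 4*c + 3*sin(c*k)/k


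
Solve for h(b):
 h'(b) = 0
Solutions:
 h(b) = C1


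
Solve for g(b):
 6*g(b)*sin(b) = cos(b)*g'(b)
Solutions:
 g(b) = C1/cos(b)^6


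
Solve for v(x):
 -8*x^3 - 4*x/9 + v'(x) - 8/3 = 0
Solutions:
 v(x) = C1 + 2*x^4 + 2*x^2/9 + 8*x/3


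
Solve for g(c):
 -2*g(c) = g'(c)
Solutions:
 g(c) = C1*exp(-2*c)


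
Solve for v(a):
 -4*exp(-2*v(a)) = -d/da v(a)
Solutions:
 v(a) = log(-sqrt(C1 + 8*a))
 v(a) = log(C1 + 8*a)/2


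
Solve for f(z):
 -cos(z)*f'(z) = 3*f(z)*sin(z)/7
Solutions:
 f(z) = C1*cos(z)^(3/7)


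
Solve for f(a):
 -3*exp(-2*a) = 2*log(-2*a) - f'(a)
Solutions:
 f(a) = C1 + 2*a*log(-a) + 2*a*(-1 + log(2)) - 3*exp(-2*a)/2


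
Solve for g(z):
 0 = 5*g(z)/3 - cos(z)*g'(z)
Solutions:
 g(z) = C1*(sin(z) + 1)^(5/6)/(sin(z) - 1)^(5/6)


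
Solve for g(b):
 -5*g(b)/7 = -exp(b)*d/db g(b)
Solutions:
 g(b) = C1*exp(-5*exp(-b)/7)


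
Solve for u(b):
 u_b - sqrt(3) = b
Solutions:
 u(b) = C1 + b^2/2 + sqrt(3)*b


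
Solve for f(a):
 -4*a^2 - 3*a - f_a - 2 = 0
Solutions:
 f(a) = C1 - 4*a^3/3 - 3*a^2/2 - 2*a


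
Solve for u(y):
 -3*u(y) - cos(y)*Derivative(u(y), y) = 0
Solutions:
 u(y) = C1*(sin(y) - 1)^(3/2)/(sin(y) + 1)^(3/2)


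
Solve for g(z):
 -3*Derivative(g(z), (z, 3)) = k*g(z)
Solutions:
 g(z) = C1*exp(3^(2/3)*z*(-k)^(1/3)/3) + C2*exp(z*(-k)^(1/3)*(-3^(2/3) + 3*3^(1/6)*I)/6) + C3*exp(-z*(-k)^(1/3)*(3^(2/3) + 3*3^(1/6)*I)/6)


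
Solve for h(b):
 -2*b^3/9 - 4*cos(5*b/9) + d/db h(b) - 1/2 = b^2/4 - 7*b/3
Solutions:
 h(b) = C1 + b^4/18 + b^3/12 - 7*b^2/6 + b/2 + 36*sin(5*b/9)/5


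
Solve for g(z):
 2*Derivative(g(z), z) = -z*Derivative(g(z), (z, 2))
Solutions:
 g(z) = C1 + C2/z


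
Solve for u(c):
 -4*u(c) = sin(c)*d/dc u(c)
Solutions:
 u(c) = C1*(cos(c)^2 + 2*cos(c) + 1)/(cos(c)^2 - 2*cos(c) + 1)


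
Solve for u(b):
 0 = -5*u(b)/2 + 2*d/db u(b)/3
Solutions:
 u(b) = C1*exp(15*b/4)


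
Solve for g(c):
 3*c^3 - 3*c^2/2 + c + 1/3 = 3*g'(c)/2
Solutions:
 g(c) = C1 + c^4/2 - c^3/3 + c^2/3 + 2*c/9


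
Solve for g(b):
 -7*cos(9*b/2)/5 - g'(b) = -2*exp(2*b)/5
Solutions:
 g(b) = C1 + exp(2*b)/5 - 14*sin(9*b/2)/45


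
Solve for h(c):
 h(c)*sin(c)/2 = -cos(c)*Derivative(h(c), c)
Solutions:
 h(c) = C1*sqrt(cos(c))


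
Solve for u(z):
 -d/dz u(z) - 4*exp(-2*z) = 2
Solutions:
 u(z) = C1 - 2*z + 2*exp(-2*z)


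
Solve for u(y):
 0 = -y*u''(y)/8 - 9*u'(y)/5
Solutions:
 u(y) = C1 + C2/y^(67/5)


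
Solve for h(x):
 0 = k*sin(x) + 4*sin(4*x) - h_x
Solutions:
 h(x) = C1 - k*cos(x) - cos(4*x)


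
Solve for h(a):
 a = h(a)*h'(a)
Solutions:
 h(a) = -sqrt(C1 + a^2)
 h(a) = sqrt(C1 + a^2)


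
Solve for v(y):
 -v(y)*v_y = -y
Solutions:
 v(y) = -sqrt(C1 + y^2)
 v(y) = sqrt(C1 + y^2)


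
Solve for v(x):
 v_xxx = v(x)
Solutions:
 v(x) = C3*exp(x) + (C1*sin(sqrt(3)*x/2) + C2*cos(sqrt(3)*x/2))*exp(-x/2)


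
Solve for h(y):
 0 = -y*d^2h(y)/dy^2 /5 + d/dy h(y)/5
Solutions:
 h(y) = C1 + C2*y^2


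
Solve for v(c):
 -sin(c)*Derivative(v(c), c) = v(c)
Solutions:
 v(c) = C1*sqrt(cos(c) + 1)/sqrt(cos(c) - 1)


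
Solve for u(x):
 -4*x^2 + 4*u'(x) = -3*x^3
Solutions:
 u(x) = C1 - 3*x^4/16 + x^3/3


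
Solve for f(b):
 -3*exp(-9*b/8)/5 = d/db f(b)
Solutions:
 f(b) = C1 + 8*exp(-9*b/8)/15


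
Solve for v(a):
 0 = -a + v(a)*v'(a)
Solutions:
 v(a) = -sqrt(C1 + a^2)
 v(a) = sqrt(C1 + a^2)


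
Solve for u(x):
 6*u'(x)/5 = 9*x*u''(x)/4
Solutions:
 u(x) = C1 + C2*x^(23/15)


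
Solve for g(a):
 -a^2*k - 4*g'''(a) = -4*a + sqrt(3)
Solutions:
 g(a) = C1 + C2*a + C3*a^2 - a^5*k/240 + a^4/24 - sqrt(3)*a^3/24


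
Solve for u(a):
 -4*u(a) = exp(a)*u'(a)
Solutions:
 u(a) = C1*exp(4*exp(-a))


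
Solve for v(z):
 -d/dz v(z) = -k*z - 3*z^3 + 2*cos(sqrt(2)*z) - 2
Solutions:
 v(z) = C1 + k*z^2/2 + 3*z^4/4 + 2*z - sqrt(2)*sin(sqrt(2)*z)


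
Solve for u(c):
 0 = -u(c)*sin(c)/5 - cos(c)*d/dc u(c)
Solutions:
 u(c) = C1*cos(c)^(1/5)


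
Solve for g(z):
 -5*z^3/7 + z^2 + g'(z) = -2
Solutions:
 g(z) = C1 + 5*z^4/28 - z^3/3 - 2*z


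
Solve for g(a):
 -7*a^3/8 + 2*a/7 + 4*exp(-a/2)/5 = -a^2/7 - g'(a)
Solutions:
 g(a) = C1 + 7*a^4/32 - a^3/21 - a^2/7 + 8*exp(-a/2)/5


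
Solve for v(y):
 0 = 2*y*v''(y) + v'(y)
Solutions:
 v(y) = C1 + C2*sqrt(y)


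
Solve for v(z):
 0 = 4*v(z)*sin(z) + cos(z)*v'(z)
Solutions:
 v(z) = C1*cos(z)^4


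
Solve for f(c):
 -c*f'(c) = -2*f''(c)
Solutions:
 f(c) = C1 + C2*erfi(c/2)


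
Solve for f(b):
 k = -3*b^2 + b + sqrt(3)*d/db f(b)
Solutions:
 f(b) = C1 + sqrt(3)*b^3/3 - sqrt(3)*b^2/6 + sqrt(3)*b*k/3


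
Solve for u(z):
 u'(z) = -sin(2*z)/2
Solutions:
 u(z) = C1 + cos(2*z)/4


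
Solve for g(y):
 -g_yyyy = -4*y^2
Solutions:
 g(y) = C1 + C2*y + C3*y^2 + C4*y^3 + y^6/90


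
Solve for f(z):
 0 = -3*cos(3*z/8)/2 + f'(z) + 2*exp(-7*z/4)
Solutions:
 f(z) = C1 + 4*sin(3*z/8) + 8*exp(-7*z/4)/7


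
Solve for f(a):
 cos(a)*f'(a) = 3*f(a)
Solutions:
 f(a) = C1*(sin(a) + 1)^(3/2)/(sin(a) - 1)^(3/2)


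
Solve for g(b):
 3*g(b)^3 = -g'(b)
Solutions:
 g(b) = -sqrt(2)*sqrt(-1/(C1 - 3*b))/2
 g(b) = sqrt(2)*sqrt(-1/(C1 - 3*b))/2


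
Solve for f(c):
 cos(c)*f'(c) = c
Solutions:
 f(c) = C1 + Integral(c/cos(c), c)


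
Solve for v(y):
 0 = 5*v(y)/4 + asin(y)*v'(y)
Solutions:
 v(y) = C1*exp(-5*Integral(1/asin(y), y)/4)


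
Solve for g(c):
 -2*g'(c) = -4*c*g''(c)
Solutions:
 g(c) = C1 + C2*c^(3/2)


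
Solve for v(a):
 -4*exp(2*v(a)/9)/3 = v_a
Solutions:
 v(a) = 9*log(-sqrt(-1/(C1 - 4*a))) - 9*log(2) + 9*log(6)/2 + 9*log(3)
 v(a) = 9*log(-1/(C1 - 4*a))/2 - 9*log(2) + 9*log(6)/2 + 9*log(3)


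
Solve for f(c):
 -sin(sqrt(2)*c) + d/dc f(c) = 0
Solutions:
 f(c) = C1 - sqrt(2)*cos(sqrt(2)*c)/2


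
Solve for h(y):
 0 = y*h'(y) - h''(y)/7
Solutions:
 h(y) = C1 + C2*erfi(sqrt(14)*y/2)


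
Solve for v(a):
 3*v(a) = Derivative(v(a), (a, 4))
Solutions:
 v(a) = C1*exp(-3^(1/4)*a) + C2*exp(3^(1/4)*a) + C3*sin(3^(1/4)*a) + C4*cos(3^(1/4)*a)


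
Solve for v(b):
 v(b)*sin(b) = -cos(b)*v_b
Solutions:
 v(b) = C1*cos(b)


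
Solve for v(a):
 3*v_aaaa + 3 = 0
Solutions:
 v(a) = C1 + C2*a + C3*a^2 + C4*a^3 - a^4/24


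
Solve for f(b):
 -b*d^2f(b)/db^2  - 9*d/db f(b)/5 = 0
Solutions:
 f(b) = C1 + C2/b^(4/5)


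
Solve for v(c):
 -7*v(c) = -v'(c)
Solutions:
 v(c) = C1*exp(7*c)


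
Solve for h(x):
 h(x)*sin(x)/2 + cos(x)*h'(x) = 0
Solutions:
 h(x) = C1*sqrt(cos(x))


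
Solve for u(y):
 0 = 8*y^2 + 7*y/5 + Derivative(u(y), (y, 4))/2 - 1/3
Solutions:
 u(y) = C1 + C2*y + C3*y^2 + C4*y^3 - 2*y^6/45 - 7*y^5/300 + y^4/36


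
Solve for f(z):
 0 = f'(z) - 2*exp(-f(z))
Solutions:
 f(z) = log(C1 + 2*z)


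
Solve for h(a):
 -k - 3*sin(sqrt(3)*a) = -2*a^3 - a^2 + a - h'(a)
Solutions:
 h(a) = C1 - a^4/2 - a^3/3 + a^2/2 + a*k - sqrt(3)*cos(sqrt(3)*a)


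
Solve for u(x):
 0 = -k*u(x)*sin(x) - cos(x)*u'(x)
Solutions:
 u(x) = C1*exp(k*log(cos(x)))


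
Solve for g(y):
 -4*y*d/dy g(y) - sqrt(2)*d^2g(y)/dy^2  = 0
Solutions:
 g(y) = C1 + C2*erf(2^(1/4)*y)


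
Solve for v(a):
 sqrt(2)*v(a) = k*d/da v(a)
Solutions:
 v(a) = C1*exp(sqrt(2)*a/k)


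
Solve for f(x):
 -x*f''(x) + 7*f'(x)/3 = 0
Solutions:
 f(x) = C1 + C2*x^(10/3)


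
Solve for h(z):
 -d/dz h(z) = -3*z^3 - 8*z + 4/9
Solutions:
 h(z) = C1 + 3*z^4/4 + 4*z^2 - 4*z/9


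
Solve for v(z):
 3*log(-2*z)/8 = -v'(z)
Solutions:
 v(z) = C1 - 3*z*log(-z)/8 + 3*z*(1 - log(2))/8


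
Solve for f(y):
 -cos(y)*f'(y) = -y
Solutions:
 f(y) = C1 + Integral(y/cos(y), y)


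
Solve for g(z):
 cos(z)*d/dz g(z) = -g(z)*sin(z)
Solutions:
 g(z) = C1*cos(z)


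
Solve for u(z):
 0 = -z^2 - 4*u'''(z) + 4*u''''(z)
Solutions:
 u(z) = C1 + C2*z + C3*z^2 + C4*exp(z) - z^5/240 - z^4/48 - z^3/12


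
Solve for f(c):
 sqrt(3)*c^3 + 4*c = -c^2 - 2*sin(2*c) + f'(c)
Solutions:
 f(c) = C1 + sqrt(3)*c^4/4 + c^3/3 + 2*c^2 - cos(2*c)


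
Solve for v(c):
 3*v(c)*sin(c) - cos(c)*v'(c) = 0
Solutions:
 v(c) = C1/cos(c)^3


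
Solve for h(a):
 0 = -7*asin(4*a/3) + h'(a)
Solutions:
 h(a) = C1 + 7*a*asin(4*a/3) + 7*sqrt(9 - 16*a^2)/4


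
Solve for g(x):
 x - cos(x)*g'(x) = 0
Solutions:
 g(x) = C1 + Integral(x/cos(x), x)


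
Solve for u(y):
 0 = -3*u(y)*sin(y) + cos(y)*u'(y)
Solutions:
 u(y) = C1/cos(y)^3


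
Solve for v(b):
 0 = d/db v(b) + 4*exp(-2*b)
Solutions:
 v(b) = C1 + 2*exp(-2*b)


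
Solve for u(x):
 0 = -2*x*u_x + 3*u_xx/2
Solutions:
 u(x) = C1 + C2*erfi(sqrt(6)*x/3)


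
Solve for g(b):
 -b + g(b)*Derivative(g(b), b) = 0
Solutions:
 g(b) = -sqrt(C1 + b^2)
 g(b) = sqrt(C1 + b^2)


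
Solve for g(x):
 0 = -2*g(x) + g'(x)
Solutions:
 g(x) = C1*exp(2*x)


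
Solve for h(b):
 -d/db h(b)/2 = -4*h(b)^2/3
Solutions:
 h(b) = -3/(C1 + 8*b)


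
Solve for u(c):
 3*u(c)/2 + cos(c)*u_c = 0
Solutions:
 u(c) = C1*(sin(c) - 1)^(3/4)/(sin(c) + 1)^(3/4)


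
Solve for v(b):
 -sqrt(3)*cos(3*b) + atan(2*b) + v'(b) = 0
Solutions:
 v(b) = C1 - b*atan(2*b) + log(4*b^2 + 1)/4 + sqrt(3)*sin(3*b)/3


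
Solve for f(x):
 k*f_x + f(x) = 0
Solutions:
 f(x) = C1*exp(-x/k)


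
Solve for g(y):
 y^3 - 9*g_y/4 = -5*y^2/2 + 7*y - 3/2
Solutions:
 g(y) = C1 + y^4/9 + 10*y^3/27 - 14*y^2/9 + 2*y/3


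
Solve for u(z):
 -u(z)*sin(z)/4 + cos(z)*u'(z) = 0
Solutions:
 u(z) = C1/cos(z)^(1/4)


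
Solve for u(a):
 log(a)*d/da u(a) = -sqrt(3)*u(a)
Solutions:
 u(a) = C1*exp(-sqrt(3)*li(a))


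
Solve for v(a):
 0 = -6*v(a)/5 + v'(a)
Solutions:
 v(a) = C1*exp(6*a/5)


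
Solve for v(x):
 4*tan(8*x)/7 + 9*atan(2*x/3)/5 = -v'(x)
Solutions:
 v(x) = C1 - 9*x*atan(2*x/3)/5 + 27*log(4*x^2 + 9)/20 + log(cos(8*x))/14


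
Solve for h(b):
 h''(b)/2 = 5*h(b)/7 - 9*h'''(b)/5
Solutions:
 h(b) = C1*exp(-b*(35*35^(1/3)/(54*sqrt(26034) + 8713)^(1/3) + 70 + 35^(2/3)*(54*sqrt(26034) + 8713)^(1/3))/756)*sin(sqrt(3)*35^(1/3)*b*(-35^(1/3)*(54*sqrt(26034) + 8713)^(1/3) + 35/(54*sqrt(26034) + 8713)^(1/3))/756) + C2*exp(-b*(35*35^(1/3)/(54*sqrt(26034) + 8713)^(1/3) + 70 + 35^(2/3)*(54*sqrt(26034) + 8713)^(1/3))/756)*cos(sqrt(3)*35^(1/3)*b*(-35^(1/3)*(54*sqrt(26034) + 8713)^(1/3) + 35/(54*sqrt(26034) + 8713)^(1/3))/756) + C3*exp(b*(-35 + 35*35^(1/3)/(54*sqrt(26034) + 8713)^(1/3) + 35^(2/3)*(54*sqrt(26034) + 8713)^(1/3))/378)


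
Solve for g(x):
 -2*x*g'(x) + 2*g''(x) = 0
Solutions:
 g(x) = C1 + C2*erfi(sqrt(2)*x/2)


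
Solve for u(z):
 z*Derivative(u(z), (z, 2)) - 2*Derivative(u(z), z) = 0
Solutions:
 u(z) = C1 + C2*z^3


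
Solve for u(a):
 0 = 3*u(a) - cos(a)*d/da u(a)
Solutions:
 u(a) = C1*(sin(a) + 1)^(3/2)/(sin(a) - 1)^(3/2)


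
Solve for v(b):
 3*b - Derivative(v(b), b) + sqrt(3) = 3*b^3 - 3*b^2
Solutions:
 v(b) = C1 - 3*b^4/4 + b^3 + 3*b^2/2 + sqrt(3)*b


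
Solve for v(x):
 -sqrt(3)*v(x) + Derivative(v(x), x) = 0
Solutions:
 v(x) = C1*exp(sqrt(3)*x)


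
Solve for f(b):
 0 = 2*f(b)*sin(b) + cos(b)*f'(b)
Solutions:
 f(b) = C1*cos(b)^2


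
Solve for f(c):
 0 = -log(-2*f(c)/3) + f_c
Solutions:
 -Integral(1/(log(-_y) - log(3) + log(2)), (_y, f(c))) = C1 - c


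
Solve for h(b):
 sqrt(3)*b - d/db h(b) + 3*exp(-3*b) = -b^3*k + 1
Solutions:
 h(b) = C1 + b^4*k/4 + sqrt(3)*b^2/2 - b - exp(-3*b)


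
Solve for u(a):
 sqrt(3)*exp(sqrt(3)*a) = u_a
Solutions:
 u(a) = C1 + exp(sqrt(3)*a)


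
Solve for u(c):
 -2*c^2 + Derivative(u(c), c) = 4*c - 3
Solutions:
 u(c) = C1 + 2*c^3/3 + 2*c^2 - 3*c


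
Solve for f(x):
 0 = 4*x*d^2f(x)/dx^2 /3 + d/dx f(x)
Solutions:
 f(x) = C1 + C2*x^(1/4)


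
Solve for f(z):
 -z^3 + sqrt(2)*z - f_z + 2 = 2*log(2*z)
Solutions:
 f(z) = C1 - z^4/4 + sqrt(2)*z^2/2 - 2*z*log(z) - z*log(4) + 4*z


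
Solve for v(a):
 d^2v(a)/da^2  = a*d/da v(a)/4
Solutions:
 v(a) = C1 + C2*erfi(sqrt(2)*a/4)


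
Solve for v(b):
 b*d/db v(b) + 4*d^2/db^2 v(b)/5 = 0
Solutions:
 v(b) = C1 + C2*erf(sqrt(10)*b/4)


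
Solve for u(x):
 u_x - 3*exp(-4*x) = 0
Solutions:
 u(x) = C1 - 3*exp(-4*x)/4


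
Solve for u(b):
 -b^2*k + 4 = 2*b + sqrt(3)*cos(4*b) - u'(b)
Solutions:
 u(b) = C1 + b^3*k/3 + b^2 - 4*b + sqrt(3)*sin(4*b)/4


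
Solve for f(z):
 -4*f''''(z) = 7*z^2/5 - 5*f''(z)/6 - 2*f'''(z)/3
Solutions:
 f(z) = C1 + C2*z + C3*exp(z*(1 - sqrt(31))/12) + C4*exp(z*(1 + sqrt(31))/12) + 7*z^4/50 - 56*z^3/125 + 5712*z^2/625


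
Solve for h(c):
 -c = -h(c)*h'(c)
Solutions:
 h(c) = -sqrt(C1 + c^2)
 h(c) = sqrt(C1 + c^2)


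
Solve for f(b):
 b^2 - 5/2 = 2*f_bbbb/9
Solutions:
 f(b) = C1 + C2*b + C3*b^2 + C4*b^3 + b^6/80 - 15*b^4/32


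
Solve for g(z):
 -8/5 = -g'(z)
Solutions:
 g(z) = C1 + 8*z/5


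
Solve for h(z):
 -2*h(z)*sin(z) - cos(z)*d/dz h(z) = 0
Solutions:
 h(z) = C1*cos(z)^2


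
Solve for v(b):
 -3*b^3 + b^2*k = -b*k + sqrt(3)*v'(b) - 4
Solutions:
 v(b) = C1 - sqrt(3)*b^4/4 + sqrt(3)*b^3*k/9 + sqrt(3)*b^2*k/6 + 4*sqrt(3)*b/3


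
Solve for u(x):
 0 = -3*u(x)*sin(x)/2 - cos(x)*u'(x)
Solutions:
 u(x) = C1*cos(x)^(3/2)


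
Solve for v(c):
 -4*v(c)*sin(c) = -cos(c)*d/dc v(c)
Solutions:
 v(c) = C1/cos(c)^4


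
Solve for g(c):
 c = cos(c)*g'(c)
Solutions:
 g(c) = C1 + Integral(c/cos(c), c)


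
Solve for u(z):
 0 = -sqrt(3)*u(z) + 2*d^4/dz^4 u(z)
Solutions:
 u(z) = C1*exp(-2^(3/4)*3^(1/8)*z/2) + C2*exp(2^(3/4)*3^(1/8)*z/2) + C3*sin(2^(3/4)*3^(1/8)*z/2) + C4*cos(2^(3/4)*3^(1/8)*z/2)


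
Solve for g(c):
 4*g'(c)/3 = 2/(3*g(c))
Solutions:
 g(c) = -sqrt(C1 + c)
 g(c) = sqrt(C1 + c)


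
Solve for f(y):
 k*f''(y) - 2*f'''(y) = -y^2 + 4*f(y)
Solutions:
 f(y) = C1*exp(y*(-k^2/(-k^3/8 + sqrt(-k^6 + (216 - k^3)^2)/8 + 27)^(1/3) + 2*k - 4*(-k^3/8 + sqrt(-k^6 + (216 - k^3)^2)/8 + 27)^(1/3))/12) + C2*exp(y*(-k^2/((-1 + sqrt(3)*I)*(-k^3/8 + sqrt(-k^6 + (216 - k^3)^2)/8 + 27)^(1/3)) + k + (-k^3/8 + sqrt(-k^6 + (216 - k^3)^2)/8 + 27)^(1/3) - sqrt(3)*I*(-k^3/8 + sqrt(-k^6 + (216 - k^3)^2)/8 + 27)^(1/3))/6) + C3*exp(y*(k^2/((1 + sqrt(3)*I)*(-k^3/8 + sqrt(-k^6 + (216 - k^3)^2)/8 + 27)^(1/3)) + k + (-k^3/8 + sqrt(-k^6 + (216 - k^3)^2)/8 + 27)^(1/3) + sqrt(3)*I*(-k^3/8 + sqrt(-k^6 + (216 - k^3)^2)/8 + 27)^(1/3))/6) + k/8 + y^2/4


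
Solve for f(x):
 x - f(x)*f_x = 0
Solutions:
 f(x) = -sqrt(C1 + x^2)
 f(x) = sqrt(C1 + x^2)


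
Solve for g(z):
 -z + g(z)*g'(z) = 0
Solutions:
 g(z) = -sqrt(C1 + z^2)
 g(z) = sqrt(C1 + z^2)


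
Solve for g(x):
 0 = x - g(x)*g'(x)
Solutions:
 g(x) = -sqrt(C1 + x^2)
 g(x) = sqrt(C1 + x^2)


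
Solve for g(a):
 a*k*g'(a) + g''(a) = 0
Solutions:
 g(a) = Piecewise((-sqrt(2)*sqrt(pi)*C1*erf(sqrt(2)*a*sqrt(k)/2)/(2*sqrt(k)) - C2, (k > 0) | (k < 0)), (-C1*a - C2, True))


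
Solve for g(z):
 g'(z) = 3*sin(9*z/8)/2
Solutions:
 g(z) = C1 - 4*cos(9*z/8)/3


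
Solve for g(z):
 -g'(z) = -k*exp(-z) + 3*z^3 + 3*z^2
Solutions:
 g(z) = C1 - k*exp(-z) - 3*z^4/4 - z^3


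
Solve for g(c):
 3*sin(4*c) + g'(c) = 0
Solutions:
 g(c) = C1 + 3*cos(4*c)/4


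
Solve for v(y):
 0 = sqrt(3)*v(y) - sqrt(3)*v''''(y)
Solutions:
 v(y) = C1*exp(-y) + C2*exp(y) + C3*sin(y) + C4*cos(y)


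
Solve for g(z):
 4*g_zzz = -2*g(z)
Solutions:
 g(z) = C3*exp(-2^(2/3)*z/2) + (C1*sin(2^(2/3)*sqrt(3)*z/4) + C2*cos(2^(2/3)*sqrt(3)*z/4))*exp(2^(2/3)*z/4)


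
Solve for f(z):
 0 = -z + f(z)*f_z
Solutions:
 f(z) = -sqrt(C1 + z^2)
 f(z) = sqrt(C1 + z^2)


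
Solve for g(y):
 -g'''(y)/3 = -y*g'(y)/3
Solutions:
 g(y) = C1 + Integral(C2*airyai(y) + C3*airybi(y), y)


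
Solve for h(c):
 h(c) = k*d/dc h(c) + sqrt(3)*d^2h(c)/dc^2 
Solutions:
 h(c) = C1*exp(sqrt(3)*c*(-k + sqrt(k^2 + 4*sqrt(3)))/6) + C2*exp(-sqrt(3)*c*(k + sqrt(k^2 + 4*sqrt(3)))/6)


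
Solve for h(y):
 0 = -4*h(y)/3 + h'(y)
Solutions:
 h(y) = C1*exp(4*y/3)


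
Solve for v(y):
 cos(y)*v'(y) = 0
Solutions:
 v(y) = C1


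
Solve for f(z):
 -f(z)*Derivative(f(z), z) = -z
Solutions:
 f(z) = -sqrt(C1 + z^2)
 f(z) = sqrt(C1 + z^2)


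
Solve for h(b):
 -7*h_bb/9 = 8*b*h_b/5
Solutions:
 h(b) = C1 + C2*erf(6*sqrt(35)*b/35)


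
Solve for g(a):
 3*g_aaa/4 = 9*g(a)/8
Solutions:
 g(a) = C3*exp(2^(2/3)*3^(1/3)*a/2) + (C1*sin(2^(2/3)*3^(5/6)*a/4) + C2*cos(2^(2/3)*3^(5/6)*a/4))*exp(-2^(2/3)*3^(1/3)*a/4)


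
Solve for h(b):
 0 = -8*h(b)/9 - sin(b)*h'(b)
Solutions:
 h(b) = C1*(cos(b) + 1)^(4/9)/(cos(b) - 1)^(4/9)


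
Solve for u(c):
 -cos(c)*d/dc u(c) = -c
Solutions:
 u(c) = C1 + Integral(c/cos(c), c)


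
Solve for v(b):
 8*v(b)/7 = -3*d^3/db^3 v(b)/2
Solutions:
 v(b) = C3*exp(-2*2^(1/3)*21^(2/3)*b/21) + (C1*sin(2^(1/3)*3^(1/6)*7^(2/3)*b/7) + C2*cos(2^(1/3)*3^(1/6)*7^(2/3)*b/7))*exp(2^(1/3)*21^(2/3)*b/21)


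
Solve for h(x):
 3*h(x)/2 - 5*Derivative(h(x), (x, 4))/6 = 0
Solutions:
 h(x) = C1*exp(-sqrt(3)*5^(3/4)*x/5) + C2*exp(sqrt(3)*5^(3/4)*x/5) + C3*sin(sqrt(3)*5^(3/4)*x/5) + C4*cos(sqrt(3)*5^(3/4)*x/5)


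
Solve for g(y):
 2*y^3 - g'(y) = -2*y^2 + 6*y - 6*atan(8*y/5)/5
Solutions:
 g(y) = C1 + y^4/2 + 2*y^3/3 - 3*y^2 + 6*y*atan(8*y/5)/5 - 3*log(64*y^2 + 25)/8


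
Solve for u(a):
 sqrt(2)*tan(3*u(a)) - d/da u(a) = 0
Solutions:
 u(a) = -asin(C1*exp(3*sqrt(2)*a))/3 + pi/3
 u(a) = asin(C1*exp(3*sqrt(2)*a))/3


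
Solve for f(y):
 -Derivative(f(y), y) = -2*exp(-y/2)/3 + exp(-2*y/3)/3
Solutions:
 f(y) = C1 - 4*exp(-y/2)/3 + exp(-2*y/3)/2


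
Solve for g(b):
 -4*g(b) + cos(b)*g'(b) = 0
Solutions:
 g(b) = C1*(sin(b)^2 + 2*sin(b) + 1)/(sin(b)^2 - 2*sin(b) + 1)


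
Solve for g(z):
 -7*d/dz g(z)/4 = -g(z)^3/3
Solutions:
 g(z) = -sqrt(42)*sqrt(-1/(C1 + 4*z))/2
 g(z) = sqrt(42)*sqrt(-1/(C1 + 4*z))/2


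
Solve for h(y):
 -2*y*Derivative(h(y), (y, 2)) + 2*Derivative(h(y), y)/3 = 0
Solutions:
 h(y) = C1 + C2*y^(4/3)


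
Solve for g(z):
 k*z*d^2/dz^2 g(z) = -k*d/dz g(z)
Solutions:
 g(z) = C1 + C2*log(z)


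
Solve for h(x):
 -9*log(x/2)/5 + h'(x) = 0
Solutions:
 h(x) = C1 + 9*x*log(x)/5 - 9*x/5 - 9*x*log(2)/5


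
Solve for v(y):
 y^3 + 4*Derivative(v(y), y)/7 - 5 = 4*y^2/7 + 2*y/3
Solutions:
 v(y) = C1 - 7*y^4/16 + y^3/3 + 7*y^2/12 + 35*y/4


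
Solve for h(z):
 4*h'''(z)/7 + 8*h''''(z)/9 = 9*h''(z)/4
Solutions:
 h(z) = C1 + C2*z + C3*exp(9*z*(-2 + sqrt(102))/56) + C4*exp(-9*z*(2 + sqrt(102))/56)


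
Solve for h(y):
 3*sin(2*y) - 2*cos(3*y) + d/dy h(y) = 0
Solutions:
 h(y) = C1 + 2*sin(3*y)/3 + 3*cos(2*y)/2


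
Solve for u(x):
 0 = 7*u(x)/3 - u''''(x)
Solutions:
 u(x) = C1*exp(-3^(3/4)*7^(1/4)*x/3) + C2*exp(3^(3/4)*7^(1/4)*x/3) + C3*sin(3^(3/4)*7^(1/4)*x/3) + C4*cos(3^(3/4)*7^(1/4)*x/3)


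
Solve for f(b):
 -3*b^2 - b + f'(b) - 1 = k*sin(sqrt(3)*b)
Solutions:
 f(b) = C1 + b^3 + b^2/2 + b - sqrt(3)*k*cos(sqrt(3)*b)/3


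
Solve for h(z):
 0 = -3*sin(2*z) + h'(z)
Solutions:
 h(z) = C1 - 3*cos(2*z)/2


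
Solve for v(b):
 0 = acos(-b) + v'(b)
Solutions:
 v(b) = C1 - b*acos(-b) - sqrt(1 - b^2)


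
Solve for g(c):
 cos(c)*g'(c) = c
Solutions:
 g(c) = C1 + Integral(c/cos(c), c)


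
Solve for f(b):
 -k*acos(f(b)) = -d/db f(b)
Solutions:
 Integral(1/acos(_y), (_y, f(b))) = C1 + b*k


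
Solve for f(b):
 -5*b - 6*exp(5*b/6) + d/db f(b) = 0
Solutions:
 f(b) = C1 + 5*b^2/2 + 36*exp(5*b/6)/5


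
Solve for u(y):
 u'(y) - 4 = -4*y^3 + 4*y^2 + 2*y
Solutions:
 u(y) = C1 - y^4 + 4*y^3/3 + y^2 + 4*y


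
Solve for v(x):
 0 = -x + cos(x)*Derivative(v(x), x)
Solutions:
 v(x) = C1 + Integral(x/cos(x), x)


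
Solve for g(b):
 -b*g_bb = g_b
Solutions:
 g(b) = C1 + C2*log(b)


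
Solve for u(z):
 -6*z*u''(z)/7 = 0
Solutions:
 u(z) = C1 + C2*z


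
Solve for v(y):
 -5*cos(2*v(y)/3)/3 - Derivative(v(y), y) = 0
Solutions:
 5*y/3 - 3*log(sin(2*v(y)/3) - 1)/4 + 3*log(sin(2*v(y)/3) + 1)/4 = C1


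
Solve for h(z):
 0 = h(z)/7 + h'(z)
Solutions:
 h(z) = C1*exp(-z/7)


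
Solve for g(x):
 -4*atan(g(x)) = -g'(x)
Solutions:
 Integral(1/atan(_y), (_y, g(x))) = C1 + 4*x


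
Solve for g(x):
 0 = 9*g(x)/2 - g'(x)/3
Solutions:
 g(x) = C1*exp(27*x/2)


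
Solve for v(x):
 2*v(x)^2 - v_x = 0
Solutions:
 v(x) = -1/(C1 + 2*x)


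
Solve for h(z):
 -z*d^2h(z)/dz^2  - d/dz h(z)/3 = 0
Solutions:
 h(z) = C1 + C2*z^(2/3)


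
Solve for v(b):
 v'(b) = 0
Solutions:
 v(b) = C1


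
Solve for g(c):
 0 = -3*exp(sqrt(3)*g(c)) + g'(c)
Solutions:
 g(c) = sqrt(3)*(2*log(-1/(C1 + 3*c)) - log(3))/6


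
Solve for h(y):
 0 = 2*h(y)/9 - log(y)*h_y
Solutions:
 h(y) = C1*exp(2*li(y)/9)


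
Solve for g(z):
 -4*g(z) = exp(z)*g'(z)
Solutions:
 g(z) = C1*exp(4*exp(-z))


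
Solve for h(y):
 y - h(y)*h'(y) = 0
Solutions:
 h(y) = -sqrt(C1 + y^2)
 h(y) = sqrt(C1 + y^2)


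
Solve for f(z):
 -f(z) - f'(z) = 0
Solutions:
 f(z) = C1*exp(-z)


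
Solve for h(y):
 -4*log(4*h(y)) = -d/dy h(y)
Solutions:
 -Integral(1/(log(_y) + 2*log(2)), (_y, h(y)))/4 = C1 - y


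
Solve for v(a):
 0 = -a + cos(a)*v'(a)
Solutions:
 v(a) = C1 + Integral(a/cos(a), a)


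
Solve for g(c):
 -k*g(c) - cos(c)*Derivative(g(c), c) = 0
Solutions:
 g(c) = C1*exp(k*(log(sin(c) - 1) - log(sin(c) + 1))/2)


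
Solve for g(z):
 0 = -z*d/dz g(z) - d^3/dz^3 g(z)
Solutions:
 g(z) = C1 + Integral(C2*airyai(-z) + C3*airybi(-z), z)


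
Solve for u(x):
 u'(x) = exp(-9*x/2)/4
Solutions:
 u(x) = C1 - exp(-9*x/2)/18


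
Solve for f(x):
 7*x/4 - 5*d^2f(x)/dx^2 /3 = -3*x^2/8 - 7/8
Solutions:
 f(x) = C1 + C2*x + 3*x^4/160 + 7*x^3/40 + 21*x^2/80


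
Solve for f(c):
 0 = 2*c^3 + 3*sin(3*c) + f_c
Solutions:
 f(c) = C1 - c^4/2 + cos(3*c)


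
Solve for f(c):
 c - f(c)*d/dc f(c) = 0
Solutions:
 f(c) = -sqrt(C1 + c^2)
 f(c) = sqrt(C1 + c^2)


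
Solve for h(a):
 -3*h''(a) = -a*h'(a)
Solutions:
 h(a) = C1 + C2*erfi(sqrt(6)*a/6)


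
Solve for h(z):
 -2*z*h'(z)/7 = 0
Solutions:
 h(z) = C1


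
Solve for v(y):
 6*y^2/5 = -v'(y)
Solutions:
 v(y) = C1 - 2*y^3/5


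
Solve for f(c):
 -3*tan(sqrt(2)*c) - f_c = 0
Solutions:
 f(c) = C1 + 3*sqrt(2)*log(cos(sqrt(2)*c))/2


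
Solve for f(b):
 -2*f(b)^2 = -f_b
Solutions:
 f(b) = -1/(C1 + 2*b)


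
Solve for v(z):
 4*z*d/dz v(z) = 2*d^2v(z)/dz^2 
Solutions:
 v(z) = C1 + C2*erfi(z)


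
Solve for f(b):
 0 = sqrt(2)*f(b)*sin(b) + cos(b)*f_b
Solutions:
 f(b) = C1*cos(b)^(sqrt(2))


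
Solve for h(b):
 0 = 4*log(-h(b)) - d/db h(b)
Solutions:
 -li(-h(b)) = C1 + 4*b


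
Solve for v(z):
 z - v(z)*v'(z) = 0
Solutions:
 v(z) = -sqrt(C1 + z^2)
 v(z) = sqrt(C1 + z^2)


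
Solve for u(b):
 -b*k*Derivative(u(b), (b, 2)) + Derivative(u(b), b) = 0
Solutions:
 u(b) = C1 + b^(((re(k) + 1)*re(k) + im(k)^2)/(re(k)^2 + im(k)^2))*(C2*sin(log(b)*Abs(im(k))/(re(k)^2 + im(k)^2)) + C3*cos(log(b)*im(k)/(re(k)^2 + im(k)^2)))


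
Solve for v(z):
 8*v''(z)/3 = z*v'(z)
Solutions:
 v(z) = C1 + C2*erfi(sqrt(3)*z/4)


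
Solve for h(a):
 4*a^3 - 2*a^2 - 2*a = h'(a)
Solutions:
 h(a) = C1 + a^4 - 2*a^3/3 - a^2


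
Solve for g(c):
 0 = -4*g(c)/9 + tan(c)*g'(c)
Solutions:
 g(c) = C1*sin(c)^(4/9)


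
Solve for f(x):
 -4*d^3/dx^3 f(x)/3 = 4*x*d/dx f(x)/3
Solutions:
 f(x) = C1 + Integral(C2*airyai(-x) + C3*airybi(-x), x)


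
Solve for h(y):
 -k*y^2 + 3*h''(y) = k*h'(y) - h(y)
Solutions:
 h(y) = C1*exp(y*(k - sqrt(k^2 - 12))/6) + C2*exp(y*(k + sqrt(k^2 - 12))/6) + 2*k^3 + 2*k^2*y + k*y^2 - 6*k


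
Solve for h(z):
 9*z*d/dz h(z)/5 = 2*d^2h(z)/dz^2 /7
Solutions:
 h(z) = C1 + C2*erfi(3*sqrt(35)*z/10)


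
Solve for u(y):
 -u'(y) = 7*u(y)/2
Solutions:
 u(y) = C1*exp(-7*y/2)


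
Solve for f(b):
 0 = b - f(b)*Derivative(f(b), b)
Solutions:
 f(b) = -sqrt(C1 + b^2)
 f(b) = sqrt(C1 + b^2)


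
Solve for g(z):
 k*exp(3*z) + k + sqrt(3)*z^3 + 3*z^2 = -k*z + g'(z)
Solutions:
 g(z) = C1 + k*z^2/2 + k*z + k*exp(3*z)/3 + sqrt(3)*z^4/4 + z^3


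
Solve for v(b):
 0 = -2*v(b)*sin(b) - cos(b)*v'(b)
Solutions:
 v(b) = C1*cos(b)^2


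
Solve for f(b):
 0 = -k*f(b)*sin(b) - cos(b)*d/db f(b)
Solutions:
 f(b) = C1*exp(k*log(cos(b)))


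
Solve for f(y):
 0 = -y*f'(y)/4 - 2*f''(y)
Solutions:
 f(y) = C1 + C2*erf(y/4)


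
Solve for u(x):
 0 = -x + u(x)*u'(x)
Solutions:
 u(x) = -sqrt(C1 + x^2)
 u(x) = sqrt(C1 + x^2)


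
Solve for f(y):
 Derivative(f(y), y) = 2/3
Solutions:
 f(y) = C1 + 2*y/3


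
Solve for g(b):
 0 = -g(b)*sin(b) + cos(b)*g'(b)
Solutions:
 g(b) = C1/cos(b)


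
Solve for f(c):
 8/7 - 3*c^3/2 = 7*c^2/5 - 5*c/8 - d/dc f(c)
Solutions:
 f(c) = C1 + 3*c^4/8 + 7*c^3/15 - 5*c^2/16 - 8*c/7


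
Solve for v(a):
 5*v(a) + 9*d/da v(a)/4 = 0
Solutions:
 v(a) = C1*exp(-20*a/9)


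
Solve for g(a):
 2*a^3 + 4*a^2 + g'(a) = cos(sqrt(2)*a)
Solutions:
 g(a) = C1 - a^4/2 - 4*a^3/3 + sqrt(2)*sin(sqrt(2)*a)/2


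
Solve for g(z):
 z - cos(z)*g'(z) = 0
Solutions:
 g(z) = C1 + Integral(z/cos(z), z)


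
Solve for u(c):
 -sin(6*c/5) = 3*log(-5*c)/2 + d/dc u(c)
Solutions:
 u(c) = C1 - 3*c*log(-c)/2 - 3*c*log(5)/2 + 3*c/2 + 5*cos(6*c/5)/6


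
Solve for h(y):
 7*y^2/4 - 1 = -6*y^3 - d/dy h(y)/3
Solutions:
 h(y) = C1 - 9*y^4/2 - 7*y^3/4 + 3*y


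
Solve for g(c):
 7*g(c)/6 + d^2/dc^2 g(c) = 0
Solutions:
 g(c) = C1*sin(sqrt(42)*c/6) + C2*cos(sqrt(42)*c/6)


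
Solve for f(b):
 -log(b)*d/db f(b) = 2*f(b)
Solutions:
 f(b) = C1*exp(-2*li(b))


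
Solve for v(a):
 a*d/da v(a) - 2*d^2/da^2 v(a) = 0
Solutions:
 v(a) = C1 + C2*erfi(a/2)


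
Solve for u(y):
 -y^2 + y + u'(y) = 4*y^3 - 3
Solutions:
 u(y) = C1 + y^4 + y^3/3 - y^2/2 - 3*y


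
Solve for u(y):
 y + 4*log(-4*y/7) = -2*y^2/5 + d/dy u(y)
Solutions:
 u(y) = C1 + 2*y^3/15 + y^2/2 + 4*y*log(-y) + 4*y*(-log(7) - 1 + 2*log(2))


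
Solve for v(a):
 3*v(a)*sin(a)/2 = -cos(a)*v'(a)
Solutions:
 v(a) = C1*cos(a)^(3/2)


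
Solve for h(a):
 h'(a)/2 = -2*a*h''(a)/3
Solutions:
 h(a) = C1 + C2*a^(1/4)


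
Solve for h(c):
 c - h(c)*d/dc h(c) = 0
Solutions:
 h(c) = -sqrt(C1 + c^2)
 h(c) = sqrt(C1 + c^2)


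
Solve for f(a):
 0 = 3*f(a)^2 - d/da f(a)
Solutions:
 f(a) = -1/(C1 + 3*a)


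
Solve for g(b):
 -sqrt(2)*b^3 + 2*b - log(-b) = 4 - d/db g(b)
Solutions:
 g(b) = C1 + sqrt(2)*b^4/4 - b^2 + b*log(-b) + 3*b


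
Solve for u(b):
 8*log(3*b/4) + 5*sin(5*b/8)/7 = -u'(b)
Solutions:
 u(b) = C1 - 8*b*log(b) - 8*b*log(3) + 8*b + 16*b*log(2) + 8*cos(5*b/8)/7


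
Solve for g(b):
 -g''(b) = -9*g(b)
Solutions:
 g(b) = C1*exp(-3*b) + C2*exp(3*b)


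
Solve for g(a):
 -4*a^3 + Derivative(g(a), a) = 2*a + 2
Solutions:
 g(a) = C1 + a^4 + a^2 + 2*a


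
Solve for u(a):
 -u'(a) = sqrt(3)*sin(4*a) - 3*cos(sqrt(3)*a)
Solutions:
 u(a) = C1 + sqrt(3)*sin(sqrt(3)*a) + sqrt(3)*cos(4*a)/4


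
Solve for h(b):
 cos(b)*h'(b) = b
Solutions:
 h(b) = C1 + Integral(b/cos(b), b)


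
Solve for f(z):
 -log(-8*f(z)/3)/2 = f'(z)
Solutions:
 2*Integral(1/(log(-_y) - log(3) + 3*log(2)), (_y, f(z))) = C1 - z


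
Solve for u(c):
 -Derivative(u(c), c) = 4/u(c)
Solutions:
 u(c) = -sqrt(C1 - 8*c)
 u(c) = sqrt(C1 - 8*c)


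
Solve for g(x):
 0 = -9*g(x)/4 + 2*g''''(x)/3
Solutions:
 g(x) = C1*exp(-2^(1/4)*3^(3/4)*x/2) + C2*exp(2^(1/4)*3^(3/4)*x/2) + C3*sin(2^(1/4)*3^(3/4)*x/2) + C4*cos(2^(1/4)*3^(3/4)*x/2)


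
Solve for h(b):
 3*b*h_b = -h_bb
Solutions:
 h(b) = C1 + C2*erf(sqrt(6)*b/2)


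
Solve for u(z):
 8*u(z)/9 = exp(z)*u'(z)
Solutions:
 u(z) = C1*exp(-8*exp(-z)/9)


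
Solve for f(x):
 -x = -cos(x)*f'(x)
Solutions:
 f(x) = C1 + Integral(x/cos(x), x)


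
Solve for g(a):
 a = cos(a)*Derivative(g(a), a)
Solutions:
 g(a) = C1 + Integral(a/cos(a), a)


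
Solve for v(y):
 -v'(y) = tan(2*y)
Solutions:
 v(y) = C1 + log(cos(2*y))/2


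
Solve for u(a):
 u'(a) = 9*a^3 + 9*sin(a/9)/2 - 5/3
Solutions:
 u(a) = C1 + 9*a^4/4 - 5*a/3 - 81*cos(a/9)/2


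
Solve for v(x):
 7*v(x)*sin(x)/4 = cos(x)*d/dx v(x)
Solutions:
 v(x) = C1/cos(x)^(7/4)


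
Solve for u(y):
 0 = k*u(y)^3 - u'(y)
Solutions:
 u(y) = -sqrt(2)*sqrt(-1/(C1 + k*y))/2
 u(y) = sqrt(2)*sqrt(-1/(C1 + k*y))/2


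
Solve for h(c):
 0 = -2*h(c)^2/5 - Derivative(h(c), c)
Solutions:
 h(c) = 5/(C1 + 2*c)


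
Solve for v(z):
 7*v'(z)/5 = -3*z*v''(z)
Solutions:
 v(z) = C1 + C2*z^(8/15)
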